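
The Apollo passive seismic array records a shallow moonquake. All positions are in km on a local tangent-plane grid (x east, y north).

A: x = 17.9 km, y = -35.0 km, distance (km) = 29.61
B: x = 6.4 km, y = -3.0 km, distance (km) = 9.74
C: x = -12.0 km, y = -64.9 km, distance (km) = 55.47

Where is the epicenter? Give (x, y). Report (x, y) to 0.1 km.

Circle about each station: (x − 17.9)² + (y + 35.0)² = 29.61²; (x − 6.4)² + (y + 3.0)² = 9.74²; (x + 12.0)² + (y + 64.9)² = 55.47².
Subtracting the A equation from the B and C equations removes the quadratic terms:
-23.0 x + 64.0 y = -713.57
-59.8 x − 59.8 y = 610.43
Solving the 2×2 system: x ≈ 0.7, y ≈ -10.9 km.

x ≈ 0.7 km, y ≈ -10.9 km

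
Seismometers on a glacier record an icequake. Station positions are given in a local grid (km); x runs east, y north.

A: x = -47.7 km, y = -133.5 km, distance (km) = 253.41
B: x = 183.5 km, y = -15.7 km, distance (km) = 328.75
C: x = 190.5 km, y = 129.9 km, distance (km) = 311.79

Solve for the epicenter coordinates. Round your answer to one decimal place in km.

Circle about each station: (x + 47.7)² + (y + 133.5)² = 253.41²; (x − 183.5)² + (y + 15.7)² = 328.75²; (x − 190.5)² + (y − 129.9)² = 311.79².
Subtracting the A equation from the B and C equations removes the quadratic terms:
462.4 x + 235.6 y = -30038.73
476.4 x + 526.8 y = 70.34
Solving the 2×2 system: x ≈ -120.6, y ≈ 109.2 km.

(-120.6, 109.2)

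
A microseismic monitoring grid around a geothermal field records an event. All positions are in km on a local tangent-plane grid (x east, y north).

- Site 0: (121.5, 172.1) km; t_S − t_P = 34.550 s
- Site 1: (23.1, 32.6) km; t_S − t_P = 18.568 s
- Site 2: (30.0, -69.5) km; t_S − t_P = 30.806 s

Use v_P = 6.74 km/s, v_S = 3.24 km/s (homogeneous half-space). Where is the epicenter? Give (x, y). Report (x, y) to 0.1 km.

x ≈ -77.7 km, y ≈ 89.7 km

Distance from S−P lag: d = Δt · v_P v_S / (v_P − v_S) = Δt · (6.74·3.24)/(6.74−3.24) ≈ 6.2393·Δt.
So d_Site 0 = 215.57, d_Site 1 = 115.85, d_Site 2 = 192.21 km.
Circle about each station: (x − 121.5)² + (y − 172.1)² = 215.57²; (x − 23.1)² + (y − 32.6)² = 115.85²; (x − 30.0)² + (y + 69.5)² = 192.21².
Subtracting the Site 0 equation from the Site 1 and Site 2 equations removes the quadratic terms:
-196.8 x − 279.0 y = -9735.09
-183.0 x − 483.2 y = -29124.67
Solving the 2×2 system: x ≈ -77.7, y ≈ 89.7 km.
Check against Site 0 (with the unrounded x, y): √((x − 121.5)²+(y − 172.1)²) = 215.57 ≈ 215.57 km. ✓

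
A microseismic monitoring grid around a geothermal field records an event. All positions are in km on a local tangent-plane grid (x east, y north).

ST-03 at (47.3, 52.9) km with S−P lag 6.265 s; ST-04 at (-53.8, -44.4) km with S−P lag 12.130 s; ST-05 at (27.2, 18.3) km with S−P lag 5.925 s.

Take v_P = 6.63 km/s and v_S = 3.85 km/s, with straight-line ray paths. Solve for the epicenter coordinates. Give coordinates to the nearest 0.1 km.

Distance from S−P lag: d = Δt · v_P v_S / (v_P − v_S) = Δt · (6.63·3.85)/(6.63−3.85) ≈ 9.1818·Δt.
So d_ST-03 = 57.52, d_ST-04 = 111.38, d_ST-05 = 54.40 km.
Circle about each station: (x − 47.3)² + (y − 52.9)² = 57.52²; (x + 53.8)² + (y + 44.4)² = 111.38²; (x − 27.2)² + (y − 18.3)² = 54.40².
Subtracting the ST-03 equation from the ST-04 and ST-05 equations removes the quadratic terms:
-202.2 x − 194.6 y = -9266.85
-40.2 x − 69.2 y = -3611.78
Solving the 2×2 system: x ≈ -10.0, y ≈ 58.0 km.

-10.0 km east, 58.0 km north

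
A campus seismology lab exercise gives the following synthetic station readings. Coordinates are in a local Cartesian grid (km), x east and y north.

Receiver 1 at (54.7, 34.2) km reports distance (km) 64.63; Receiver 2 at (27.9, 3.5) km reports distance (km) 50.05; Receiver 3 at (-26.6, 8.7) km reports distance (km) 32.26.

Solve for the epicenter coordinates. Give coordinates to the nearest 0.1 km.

x ≈ -9.9 km, y ≈ 36.3 km

Circle about each station: (x − 54.7)² + (y − 34.2)² = 64.63²; (x − 27.9)² + (y − 3.5)² = 50.05²; (x + 26.6)² + (y − 8.7)² = 32.26².
Subtracting the Receiver 1 equation from the Receiver 2 and Receiver 3 equations removes the quadratic terms:
-53.6 x − 61.4 y = -1699.04
-162.6 x − 51.0 y = -242.15
Solving the 2×2 system: x ≈ -9.9, y ≈ 36.3 km.
Check against Receiver 1 (with the unrounded x, y): √((x − 54.7)²+(y − 34.2)²) = 64.64 ≈ 64.63 km. ✓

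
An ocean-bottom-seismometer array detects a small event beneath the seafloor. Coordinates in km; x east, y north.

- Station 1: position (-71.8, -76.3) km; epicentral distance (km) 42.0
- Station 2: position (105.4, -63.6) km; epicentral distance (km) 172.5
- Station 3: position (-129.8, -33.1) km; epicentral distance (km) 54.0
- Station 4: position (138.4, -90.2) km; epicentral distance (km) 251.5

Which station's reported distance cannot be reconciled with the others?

Solve using three stations at a time. Using Station 1, Station 3, Station 4 (subtract circle equations pairwise → linear system) gives (x, y) ≈ (-113.0, -84.5).
Distances from that point to each station vs reported:
  Station 1: calculated 42.0 vs reported 42.0 → residual 0.0 km
  Station 2: calculated 219.4 vs reported 172.5 → residual 46.9 km
  Station 3: calculated 54.0 vs reported 54.0 → residual 0.0 km
  Station 4: calculated 251.5 vs reported 251.5 → residual 0.0 km
Station 1, Station 3, Station 4 are mutually consistent (residuals ≈ 0); Station 2 is off by 46.9 km.

Station 2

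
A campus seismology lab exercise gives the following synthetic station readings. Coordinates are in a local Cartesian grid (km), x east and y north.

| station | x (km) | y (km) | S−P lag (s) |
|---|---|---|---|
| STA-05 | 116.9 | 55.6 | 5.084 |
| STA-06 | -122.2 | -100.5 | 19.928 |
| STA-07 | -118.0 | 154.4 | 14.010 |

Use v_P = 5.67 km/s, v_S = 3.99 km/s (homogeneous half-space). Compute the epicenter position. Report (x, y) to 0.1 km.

Distance from S−P lag: d = Δt · v_P v_S / (v_P − v_S) = Δt · (5.67·3.99)/(5.67−3.99) ≈ 13.4663·Δt.
So d_STA-05 = 68.46, d_STA-06 = 268.36, d_STA-07 = 188.66 km.
Circle about each station: (x − 116.9)² + (y − 55.6)² = 68.46²; (x + 122.2)² + (y + 100.5)² = 268.36²; (x + 118.0)² + (y − 154.4)² = 188.66².
Subtracting the STA-05 equation from the STA-06 and STA-07 equations removes the quadratic terms:
-478.2 x − 312.2 y = -59054.20
-469.8 x + 197.6 y = -9899.43
Solving the 2×2 system: x ≈ 61.2, y ≈ 95.4 km.

x ≈ 61.2 km, y ≈ 95.4 km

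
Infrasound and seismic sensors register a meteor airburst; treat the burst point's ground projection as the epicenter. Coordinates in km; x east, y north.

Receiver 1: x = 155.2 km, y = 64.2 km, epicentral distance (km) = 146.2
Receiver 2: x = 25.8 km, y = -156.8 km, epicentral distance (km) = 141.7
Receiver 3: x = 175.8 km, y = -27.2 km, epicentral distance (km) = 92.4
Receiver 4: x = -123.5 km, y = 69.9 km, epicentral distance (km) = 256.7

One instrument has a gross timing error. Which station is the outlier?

Receiver 2

Solve using three stations at a time. Using Receiver 1, Receiver 3, Receiver 4 (subtract circle equations pairwise → linear system) gives (x, y) ≈ (93.0, -68.1).
Distances from that point to each station vs reported:
  Receiver 1: calculated 146.2 vs reported 146.2 → residual 0.0 km
  Receiver 2: calculated 111.3 vs reported 141.7 → residual 30.4 km
  Receiver 3: calculated 92.4 vs reported 92.4 → residual 0.0 km
  Receiver 4: calculated 256.7 vs reported 256.7 → residual 0.0 km
Receiver 1, Receiver 3, Receiver 4 are mutually consistent (residuals ≈ 0); Receiver 2 is off by 30.4 km.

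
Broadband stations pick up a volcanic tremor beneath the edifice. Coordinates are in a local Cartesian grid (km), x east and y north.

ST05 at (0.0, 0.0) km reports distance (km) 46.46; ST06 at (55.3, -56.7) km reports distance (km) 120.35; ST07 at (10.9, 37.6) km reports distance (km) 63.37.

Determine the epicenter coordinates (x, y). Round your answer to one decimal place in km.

-45.6 km east, 8.9 km north

Circle about each station: x² + y² = 46.46²; (x − 55.3)² + (y + 56.7)² = 120.35²; (x − 10.9)² + (y − 37.6)² = 63.37².
Subtracting the ST05 equation from the ST06 and ST07 equations removes the quadratic terms:
110.6 x − 113.4 y = -6052.61
21.8 x + 75.2 y = -324.66
Solving the 2×2 system: x ≈ -45.6, y ≈ 8.9 km.
Check against ST05 (with the unrounded x, y): √(x²+y²) = 46.46 ≈ 46.46 km. ✓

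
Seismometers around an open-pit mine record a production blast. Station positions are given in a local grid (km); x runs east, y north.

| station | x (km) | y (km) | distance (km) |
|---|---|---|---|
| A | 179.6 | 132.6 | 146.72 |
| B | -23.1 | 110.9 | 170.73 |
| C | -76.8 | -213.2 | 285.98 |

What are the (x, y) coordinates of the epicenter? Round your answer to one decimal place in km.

109.7 km east, 3.6 km north

Circle about each station: (x − 179.6)² + (y − 132.6)² = 146.72²; (x + 23.1)² + (y − 110.9)² = 170.73²; (x + 76.8)² + (y + 213.2)² = 285.98².
Subtracting the A equation from the B and C equations removes the quadratic terms:
-405.4 x − 43.4 y = -44628.47
-512.8 x − 691.6 y = -58744.24
Solving the 2×2 system: x ≈ 109.7, y ≈ 3.6 km.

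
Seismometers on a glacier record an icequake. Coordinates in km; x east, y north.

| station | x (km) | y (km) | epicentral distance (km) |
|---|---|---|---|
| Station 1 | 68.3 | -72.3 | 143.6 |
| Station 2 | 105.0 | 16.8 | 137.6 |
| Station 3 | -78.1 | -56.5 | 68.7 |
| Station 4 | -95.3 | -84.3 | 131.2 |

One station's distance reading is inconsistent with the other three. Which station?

Solve using three stations at a time. Using Station 1, Station 2, Station 4 (subtract circle equations pairwise → linear system) gives (x, y) ≈ (-31.9, 30.5).
Distances from that point to each station vs reported:
  Station 1: calculated 143.6 vs reported 143.6 → residual 0.0 km
  Station 2: calculated 137.6 vs reported 137.6 → residual 0.0 km
  Station 3: calculated 98.5 vs reported 68.7 → residual 29.8 km
  Station 4: calculated 131.2 vs reported 131.2 → residual 0.0 km
Station 1, Station 2, Station 4 are mutually consistent (residuals ≈ 0); Station 3 is off by 29.8 km.

Station 3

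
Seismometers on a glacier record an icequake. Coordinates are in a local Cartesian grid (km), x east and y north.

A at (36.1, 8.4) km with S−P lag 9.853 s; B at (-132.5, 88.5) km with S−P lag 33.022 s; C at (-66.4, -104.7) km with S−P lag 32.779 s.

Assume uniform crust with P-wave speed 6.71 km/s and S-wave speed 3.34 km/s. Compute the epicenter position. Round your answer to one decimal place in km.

Distance from S−P lag: d = Δt · v_P v_S / (v_P − v_S) = Δt · (6.71·3.34)/(6.71−3.34) ≈ 6.6503·Δt.
So d_A = 65.53, d_B = 219.61, d_C = 217.99 km.
Circle about each station: (x − 36.1)² + (y − 8.4)² = 65.53²; (x + 132.5)² + (y − 88.5)² = 219.61²; (x + 66.4)² + (y + 104.7)² = 217.99².
Subtracting pairs of circle equations eliminates x²+y² and gives linear equations (the radical axes):
-337.2 x + 160.2 y = -19919.64
-205.0 x − 226.2 y = -29228.18
Solving the 2×2 system: x ≈ 84.2, y ≈ 52.9 km.

x ≈ 84.2 km, y ≈ 52.9 km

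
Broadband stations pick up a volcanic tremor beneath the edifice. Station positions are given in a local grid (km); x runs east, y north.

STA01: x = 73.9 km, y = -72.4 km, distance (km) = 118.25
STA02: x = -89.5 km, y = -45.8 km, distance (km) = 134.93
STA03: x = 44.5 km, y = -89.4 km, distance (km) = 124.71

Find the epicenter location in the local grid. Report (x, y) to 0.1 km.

x ≈ 20.1 km, y ≈ 32.9 km

Circle about each station: (x − 73.9)² + (y + 72.4)² = 118.25²; (x + 89.5)² + (y + 45.8)² = 134.93²; (x − 44.5)² + (y + 89.4)² = 124.71².
Subtracting the STA01 equation from the STA02 and STA03 equations removes the quadratic terms:
-326.8 x + 53.2 y = -4818.12
-58.8 x − 34.0 y = -2299.88
Solving the 2×2 system: x ≈ 20.1, y ≈ 32.9 km.
Check against STA01 (with the unrounded x, y): √((x − 73.9)²+(y + 72.4)²) = 118.24 ≈ 118.25 km. ✓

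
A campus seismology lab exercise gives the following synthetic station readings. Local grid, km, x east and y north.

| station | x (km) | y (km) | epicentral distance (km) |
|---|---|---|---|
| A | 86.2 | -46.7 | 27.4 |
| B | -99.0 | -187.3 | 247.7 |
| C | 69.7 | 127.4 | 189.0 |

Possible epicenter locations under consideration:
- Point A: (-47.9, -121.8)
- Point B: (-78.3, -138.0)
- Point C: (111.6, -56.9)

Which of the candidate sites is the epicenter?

For each candidate, compare |candidate − station| to the reported distance:
Point A: residuals A 126.3, B 164.6, C 86.6 → max 164.6 km
Point B: residuals A 160.7, B 194.2, C 114.9 → max 194.2 km
Point C: residuals A 0.0, B 0.0, C 0.0 → max 0.0 km
Only Point C has all residuals ≈ 0.

Point C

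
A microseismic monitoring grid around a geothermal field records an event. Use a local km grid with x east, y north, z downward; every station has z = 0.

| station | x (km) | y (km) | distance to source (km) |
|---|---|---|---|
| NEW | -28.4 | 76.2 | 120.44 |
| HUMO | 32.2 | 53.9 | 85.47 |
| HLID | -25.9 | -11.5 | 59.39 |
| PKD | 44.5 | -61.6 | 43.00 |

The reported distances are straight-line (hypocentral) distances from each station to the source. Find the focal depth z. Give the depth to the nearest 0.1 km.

depth ≈ 21.3 km

Each station gives a sphere (x−x_i)² + (y−y_i)² + z² = d_i² (stations at z=0).
Subtracting the NEW sphere from HUMO and HLID: z² cancels, leaving linear equations in x and y:
121.2 x − 44.6 y = 4529.72
5.0 x − 175.4 y = 5168.68
Solving: x ≈ 26.811, y ≈ -28.704 km (keep extra digits for the depth step; rounded: 26.8, -28.7).
Then from the NEW sphere: z² = 120.44² − (x + 28.4)² − (y − 76.2)² with x = 26.811, y = -28.704, so z ≈ 21.277 ≈ 21.3 km.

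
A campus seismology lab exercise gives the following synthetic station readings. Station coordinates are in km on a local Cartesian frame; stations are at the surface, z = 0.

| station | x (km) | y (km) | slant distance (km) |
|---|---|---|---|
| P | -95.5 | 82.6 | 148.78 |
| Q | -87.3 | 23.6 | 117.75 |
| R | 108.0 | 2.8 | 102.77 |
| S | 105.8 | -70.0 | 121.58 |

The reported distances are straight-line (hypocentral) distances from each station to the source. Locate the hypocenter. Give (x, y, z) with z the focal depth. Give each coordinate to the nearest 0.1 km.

x ≈ 17.2 km, y ≈ -1.9 km, depth ≈ 47.9 km

Each station gives a sphere (x−x_i)² + (y−y_i)² + z² = d_i² (stations at z=0).
Subtracting the P sphere from Q and R: z² cancels, leaving linear equations in x and y:
16.4 x − 118.0 y = 505.67
407.0 x − 159.6 y = 7302.65
Solving: x ≈ 17.200, y ≈ -1.895 km (keep extra digits for the depth step; rounded: 17.2, -1.9).
Then from the P sphere: z² = 148.78² − (x + 95.5)² − (y − 82.6)² with x = 17.200, y = -1.895, so z ≈ 47.904 ≈ 47.9 km.
Check against S (with the unrounded solution): distance 121.59 ≈ 121.58 km. ✓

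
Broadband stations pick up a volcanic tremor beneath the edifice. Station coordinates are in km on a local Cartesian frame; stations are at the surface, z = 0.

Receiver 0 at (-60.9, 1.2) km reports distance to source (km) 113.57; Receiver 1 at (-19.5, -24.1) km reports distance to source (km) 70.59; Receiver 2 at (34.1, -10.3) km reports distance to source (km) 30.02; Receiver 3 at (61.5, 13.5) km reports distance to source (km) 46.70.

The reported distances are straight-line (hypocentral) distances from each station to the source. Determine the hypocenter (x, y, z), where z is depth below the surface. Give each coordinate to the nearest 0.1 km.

(47.3, -24.7, 22.8)

Each station gives a sphere (x−x_i)² + (y−y_i)² + z² = d_i² (stations at z=0).
Subtracting the Receiver 0 sphere from Receiver 1 and Receiver 2: z² cancels, leaving linear equations in x and y:
82.8 x − 50.6 y = 5166.01
190.0 x − 23.0 y = 9555.59
Solving: x ≈ 47.304, y ≈ -24.688 km (keep extra digits for the depth step; rounded: 47.3, -24.7).
Then from the Receiver 0 sphere: z² = 113.57² − (x + 60.9)² − (y − 1.2)² with x = 47.304, y = -24.688, so z ≈ 22.800 ≈ 22.8 km.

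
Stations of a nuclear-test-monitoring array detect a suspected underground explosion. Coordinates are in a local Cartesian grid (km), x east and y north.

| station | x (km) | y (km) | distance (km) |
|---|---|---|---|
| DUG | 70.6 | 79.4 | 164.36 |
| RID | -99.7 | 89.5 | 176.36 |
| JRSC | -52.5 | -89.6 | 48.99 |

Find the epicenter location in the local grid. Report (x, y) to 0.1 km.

Circle about each station: (x − 70.6)² + (y − 79.4)² = 164.36²; (x + 99.7)² + (y − 89.5)² = 176.36²; (x + 52.5)² + (y + 89.6)² = 48.99².
Subtracting the DUG equation from the RID and JRSC equations removes the quadratic terms:
-340.6 x + 20.2 y = 2572.98
-246.2 x − 338.0 y = 24109.88
Solving the 2×2 system: x ≈ -11.3, y ≈ -63.1 km.
Check against DUG (with the unrounded x, y): √((x − 70.6)²+(y − 79.4)²) = 164.36 ≈ 164.36 km. ✓

(-11.3, -63.1)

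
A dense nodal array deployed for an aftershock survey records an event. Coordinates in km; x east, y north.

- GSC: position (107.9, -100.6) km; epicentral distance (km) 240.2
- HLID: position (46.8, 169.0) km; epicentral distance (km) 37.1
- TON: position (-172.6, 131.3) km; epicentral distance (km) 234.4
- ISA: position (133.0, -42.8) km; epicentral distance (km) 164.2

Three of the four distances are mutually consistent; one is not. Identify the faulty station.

ISA

Solve using three stations at a time. Using GSC, HLID, TON (subtract circle equations pairwise → linear system) gives (x, y) ≈ (61.8, 135.1).
Distances from that point to each station vs reported:
  GSC: calculated 240.2 vs reported 240.2 → residual 0.0 km
  HLID: calculated 37.0 vs reported 37.1 → residual 0.1 km
  TON: calculated 234.4 vs reported 234.4 → residual 0.0 km
  ISA: calculated 191.6 vs reported 164.2 → residual 27.4 km
GSC, HLID, TON are mutually consistent (residuals ≈ 0); ISA is off by 27.4 km.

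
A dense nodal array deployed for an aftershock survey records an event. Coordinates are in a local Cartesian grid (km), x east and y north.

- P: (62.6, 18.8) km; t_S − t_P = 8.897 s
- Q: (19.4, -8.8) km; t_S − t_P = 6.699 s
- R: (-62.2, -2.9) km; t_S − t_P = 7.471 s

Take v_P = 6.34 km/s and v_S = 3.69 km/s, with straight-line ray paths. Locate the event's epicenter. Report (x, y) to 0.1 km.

Distance from S−P lag: d = Δt · v_P v_S / (v_P − v_S) = Δt · (6.34·3.69)/(6.34−3.69) ≈ 8.8282·Δt.
So d_P = 78.54, d_Q = 59.14, d_R = 65.96 km.
Circle about each station: (x − 62.6)² + (y − 18.8)² = 78.54²; (x − 19.4)² + (y + 8.8)² = 59.14²; (x + 62.2)² + (y + 2.9)² = 65.96².
Subtracting the P equation from the Q and R equations removes the quadratic terms:
-86.4 x − 55.2 y = -1147.41
-249.6 x − 43.4 y = 1422.86
Solving the 2×2 system: x ≈ -12.8, y ≈ 40.8 km.
Check against P (with the unrounded x, y): √((x − 62.6)²+(y − 18.8)²) = 78.55 ≈ 78.54 km. ✓

(-12.8, 40.8)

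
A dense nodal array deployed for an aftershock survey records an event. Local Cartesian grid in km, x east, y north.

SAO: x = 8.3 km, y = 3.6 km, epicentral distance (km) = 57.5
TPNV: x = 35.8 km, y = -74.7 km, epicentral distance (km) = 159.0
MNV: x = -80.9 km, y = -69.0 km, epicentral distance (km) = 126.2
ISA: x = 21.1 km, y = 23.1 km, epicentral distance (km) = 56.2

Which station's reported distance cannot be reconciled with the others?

Solve using three stations at a time. Using SAO, MNV, ISA (subtract circle equations pairwise → linear system) gives (x, y) ≈ (-30.0, 46.5).
Distances from that point to each station vs reported:
  SAO: calculated 57.5 vs reported 57.5 → residual 0.0 km
  TPNV: calculated 137.9 vs reported 159.0 → residual 21.1 km
  MNV: calculated 126.2 vs reported 126.2 → residual 0.0 km
  ISA: calculated 56.2 vs reported 56.2 → residual 0.0 km
SAO, MNV, ISA are mutually consistent (residuals ≈ 0); TPNV is off by 21.1 km.

TPNV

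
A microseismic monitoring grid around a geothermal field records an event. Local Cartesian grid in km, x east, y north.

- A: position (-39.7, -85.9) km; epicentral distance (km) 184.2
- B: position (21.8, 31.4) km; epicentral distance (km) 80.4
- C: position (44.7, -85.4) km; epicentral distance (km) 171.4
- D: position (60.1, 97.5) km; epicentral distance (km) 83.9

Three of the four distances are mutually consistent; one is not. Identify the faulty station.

C

Solve using three stations at a time. Using A, B, D (subtract circle equations pairwise → linear system) gives (x, y) ≈ (-23.6, 97.5).
Distances from that point to each station vs reported:
  A: calculated 184.1 vs reported 184.2 → residual 0.1 km
  B: calculated 80.2 vs reported 80.4 → residual 0.2 km
  C: calculated 195.3 vs reported 171.4 → residual 23.9 km
  D: calculated 83.7 vs reported 83.9 → residual 0.2 km
A, B, D are mutually consistent (residuals ≈ 0); C is off by 23.9 km.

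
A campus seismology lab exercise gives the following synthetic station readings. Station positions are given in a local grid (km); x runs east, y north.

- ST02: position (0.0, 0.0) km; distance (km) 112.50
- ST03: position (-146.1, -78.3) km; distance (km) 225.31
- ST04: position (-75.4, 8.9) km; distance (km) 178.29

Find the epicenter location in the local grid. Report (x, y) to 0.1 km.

(79.2, -79.9)

Circle about each station: x² + y² = 112.50²; (x + 146.1)² + (y + 78.3)² = 225.31²; (x + 75.4)² + (y − 8.9)² = 178.29².
Subtracting pairs of circle equations eliminates x²+y² and gives linear equations (the radical axes):
-292.2 x − 156.6 y = -10632.25
-150.8 x + 17.8 y = -13366.70
Solving the 2×2 system: x ≈ 79.2, y ≈ -79.9 km.
Check against ST02 (with the unrounded x, y): √(x²+y²) = 112.51 ≈ 112.50 km. ✓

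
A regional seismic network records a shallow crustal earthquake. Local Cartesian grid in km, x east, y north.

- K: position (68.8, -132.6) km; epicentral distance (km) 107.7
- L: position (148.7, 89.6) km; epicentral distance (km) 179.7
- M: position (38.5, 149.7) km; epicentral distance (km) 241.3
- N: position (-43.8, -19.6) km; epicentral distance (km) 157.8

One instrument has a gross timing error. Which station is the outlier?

K

Solve using three stations at a time. Using L, M, N (subtract circle equations pairwise → linear system) gives (x, y) ≈ (100.5, -83.5).
Distances from that point to each station vs reported:
  K: calculated 58.4 vs reported 107.7 → residual 49.3 km
  L: calculated 179.7 vs reported 179.7 → residual 0.0 km
  M: calculated 241.3 vs reported 241.3 → residual 0.0 km
  N: calculated 157.8 vs reported 157.8 → residual 0.0 km
L, M, N are mutually consistent (residuals ≈ 0); K is off by 49.3 km.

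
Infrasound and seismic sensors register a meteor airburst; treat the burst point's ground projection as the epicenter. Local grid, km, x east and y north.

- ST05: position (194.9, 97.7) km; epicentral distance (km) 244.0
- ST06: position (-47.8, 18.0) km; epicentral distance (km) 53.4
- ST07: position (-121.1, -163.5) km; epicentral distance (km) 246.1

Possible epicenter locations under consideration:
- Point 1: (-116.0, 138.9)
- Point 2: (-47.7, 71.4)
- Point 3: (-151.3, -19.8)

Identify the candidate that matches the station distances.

Point 2

For each candidate, compare |candidate − station| to the reported distance:
Point 1: residuals ST05 69.6, ST06 85.4, ST07 56.3 → max 85.4 km
Point 2: residuals ST05 0.0, ST06 0.0, ST07 0.0 → max 0.0 km
Point 3: residuals ST05 121.6, ST06 56.8, ST07 99.3 → max 121.6 km
Only Point 2 has all residuals ≈ 0.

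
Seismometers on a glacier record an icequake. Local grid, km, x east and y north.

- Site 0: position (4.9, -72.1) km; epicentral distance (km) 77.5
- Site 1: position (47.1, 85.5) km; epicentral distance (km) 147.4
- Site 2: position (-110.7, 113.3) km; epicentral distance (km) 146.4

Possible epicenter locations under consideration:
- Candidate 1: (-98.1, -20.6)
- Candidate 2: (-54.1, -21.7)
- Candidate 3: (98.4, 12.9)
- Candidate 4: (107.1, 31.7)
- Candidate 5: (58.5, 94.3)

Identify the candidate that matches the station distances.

For each candidate, compare |candidate − station| to the reported distance:
Candidate 1: residuals Site 0 37.7, Site 1 32.4, Site 2 11.9 → max 37.7 km
Candidate 2: residuals Site 0 0.1, Site 1 0.0, Site 2 0.0 → max 0.1 km
Candidate 3: residuals Site 0 48.9, Site 1 58.5, Site 2 85.6 → max 85.6 km
Candidate 4: residuals Site 0 68.2, Site 1 66.8, Site 2 86.2 → max 86.2 km
Candidate 5: residuals Site 0 97.3, Site 1 133.0, Site 2 23.9 → max 133.0 km
Only Candidate 2 has all residuals ≈ 0.

Candidate 2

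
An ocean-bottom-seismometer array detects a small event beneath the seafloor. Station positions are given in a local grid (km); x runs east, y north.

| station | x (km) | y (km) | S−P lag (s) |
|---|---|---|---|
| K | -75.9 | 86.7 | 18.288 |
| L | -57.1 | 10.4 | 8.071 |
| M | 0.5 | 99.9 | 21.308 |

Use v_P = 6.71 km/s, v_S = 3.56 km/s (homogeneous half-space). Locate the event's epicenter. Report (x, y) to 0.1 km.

Distance from S−P lag: d = Δt · v_P v_S / (v_P − v_S) = Δt · (6.71·3.56)/(6.71−3.56) ≈ 7.5834·Δt.
So d_K = 138.68, d_L = 61.21, d_M = 161.59 km.
Circle about each station: (x + 75.9)² + (y − 86.7)² = 138.68²; (x + 57.1)² + (y − 10.4)² = 61.21²; (x − 0.5)² + (y − 99.9)² = 161.59².
Subtracting the K equation from the L and M equations removes the quadratic terms:
37.6 x − 152.6 y = 5576.35
152.8 x + 26.4 y = -10176.63
Solving the 2×2 system: x ≈ -57.8, y ≈ -50.8 km.
Check against K (with the unrounded x, y): √((x + 75.9)²+(y − 86.7)²) = 138.67 ≈ 138.68 km. ✓

x ≈ -57.8 km, y ≈ -50.8 km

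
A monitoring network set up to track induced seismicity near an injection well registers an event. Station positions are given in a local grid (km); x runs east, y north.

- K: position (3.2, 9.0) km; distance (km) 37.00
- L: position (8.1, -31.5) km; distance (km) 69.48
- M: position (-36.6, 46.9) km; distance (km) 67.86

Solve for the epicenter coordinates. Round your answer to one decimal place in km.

Circle about each station: (x − 3.2)² + (y − 9.0)² = 37.00²; (x − 8.1)² + (y + 31.5)² = 69.48²; (x + 36.6)² + (y − 46.9)² = 67.86².
Subtracting the K equation from the L and M equations removes the quadratic terms:
9.8 x − 81.0 y = -2491.85
-79.6 x + 75.8 y = 211.95
Solving the 2×2 system: x ≈ 30.1, y ≈ 34.4 km.
Check against K (with the unrounded x, y): √((x − 3.2)²+(y − 9.0)²) = 37.00 ≈ 37.00 km. ✓

x ≈ 30.1 km, y ≈ 34.4 km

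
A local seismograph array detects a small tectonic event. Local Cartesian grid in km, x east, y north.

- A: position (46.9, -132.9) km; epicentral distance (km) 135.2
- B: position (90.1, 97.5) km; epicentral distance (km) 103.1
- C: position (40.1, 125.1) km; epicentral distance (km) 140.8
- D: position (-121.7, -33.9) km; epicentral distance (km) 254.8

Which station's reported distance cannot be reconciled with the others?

Solve using three stations at a time. Using A, B, C (subtract circle equations pairwise → linear system) gives (x, y) ≈ (92.5, -5.6).
Distances from that point to each station vs reported:
  A: calculated 135.2 vs reported 135.2 → residual 0.0 km
  B: calculated 103.1 vs reported 103.1 → residual 0.0 km
  C: calculated 140.8 vs reported 140.8 → residual 0.0 km
  D: calculated 216.1 vs reported 254.8 → residual 38.7 km
A, B, C are mutually consistent (residuals ≈ 0); D is off by 38.7 km.

D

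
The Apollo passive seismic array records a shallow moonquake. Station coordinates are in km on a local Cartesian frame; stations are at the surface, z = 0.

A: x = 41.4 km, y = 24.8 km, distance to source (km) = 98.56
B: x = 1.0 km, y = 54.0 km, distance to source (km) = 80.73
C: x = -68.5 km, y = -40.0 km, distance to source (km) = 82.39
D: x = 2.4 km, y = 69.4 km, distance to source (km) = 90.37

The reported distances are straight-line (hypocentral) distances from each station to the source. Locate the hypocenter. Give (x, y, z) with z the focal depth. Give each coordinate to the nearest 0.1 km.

(-38.3, 11.8, 56.5)

Each station gives a sphere (x−x_i)² + (y−y_i)² + z² = d_i² (stations at z=0).
Subtracting the A sphere from B and C: z² cancels, leaving linear equations in x and y:
-80.8 x + 58.4 y = 3784.74
-219.8 x − 129.6 y = 6889.21
Solving: x ≈ -38.306, y ≈ 11.809 km (keep extra digits for the depth step; rounded: -38.3, 11.8).
Then from the A sphere: z² = 98.56² − (x − 41.4)² − (y − 24.8)² with x = -38.306, y = 11.809, so z ≈ 56.500 ≈ 56.5 km.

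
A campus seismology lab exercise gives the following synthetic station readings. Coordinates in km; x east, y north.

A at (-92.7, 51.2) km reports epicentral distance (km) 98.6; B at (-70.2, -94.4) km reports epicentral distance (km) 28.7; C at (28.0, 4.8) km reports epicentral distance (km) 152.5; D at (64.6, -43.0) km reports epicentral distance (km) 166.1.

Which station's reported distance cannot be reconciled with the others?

A

Solve using three stations at a time. Using B, C, D (subtract circle equations pairwise → linear system) gives (x, y) ≈ (-96.6, -83.2).
Distances from that point to each station vs reported:
  A: calculated 134.4 vs reported 98.6 → residual 35.8 km
  B: calculated 28.7 vs reported 28.7 → residual 0.0 km
  C: calculated 152.5 vs reported 152.5 → residual 0.0 km
  D: calculated 166.1 vs reported 166.1 → residual 0.0 km
B, C, D are mutually consistent (residuals ≈ 0); A is off by 35.8 km.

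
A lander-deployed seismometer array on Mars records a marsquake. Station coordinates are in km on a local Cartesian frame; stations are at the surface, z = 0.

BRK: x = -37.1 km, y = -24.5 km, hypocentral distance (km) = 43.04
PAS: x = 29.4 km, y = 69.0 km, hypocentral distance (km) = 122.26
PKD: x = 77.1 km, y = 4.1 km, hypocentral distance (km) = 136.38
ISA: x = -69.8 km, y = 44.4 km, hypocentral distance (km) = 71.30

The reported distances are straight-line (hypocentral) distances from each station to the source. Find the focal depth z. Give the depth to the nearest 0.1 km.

depth ≈ 38.5 km

Each station gives a sphere (x−x_i)² + (y−y_i)² + z² = d_i² (stations at z=0).
Subtracting the BRK sphere from PAS and PKD: z² cancels, leaving linear equations in x and y:
133.0 x + 187.0 y = -9446.37
228.4 x + 57.2 y = -12762.50
Solving: x ≈ -52.595, y ≈ -13.108 km (keep extra digits for the depth step; rounded: -52.6, -13.1).
Then from the BRK sphere: z² = 43.04² − (x + 37.1)² − (y + 24.5)² with x = -52.595, y = -13.108, so z ≈ 38.504 ≈ 38.5 km.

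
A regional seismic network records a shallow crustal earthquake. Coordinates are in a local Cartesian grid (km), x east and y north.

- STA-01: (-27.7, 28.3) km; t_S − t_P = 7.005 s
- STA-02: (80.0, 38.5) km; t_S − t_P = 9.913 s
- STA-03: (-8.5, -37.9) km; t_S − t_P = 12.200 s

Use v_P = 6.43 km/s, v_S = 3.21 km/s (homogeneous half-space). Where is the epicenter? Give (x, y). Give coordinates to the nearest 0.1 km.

x ≈ 16.5 km, y ≈ 36.2 km

Distance from S−P lag: d = Δt · v_P v_S / (v_P − v_S) = Δt · (6.43·3.21)/(6.43−3.21) ≈ 6.4100·Δt.
So d_STA-01 = 44.90, d_STA-02 = 63.54, d_STA-03 = 78.20 km.
Circle about each station: (x + 27.7)² + (y − 28.3)² = 44.90²; (x − 80.0)² + (y − 38.5)² = 63.54²; (x + 8.5)² + (y + 37.9)² = 78.20².
Subtracting pairs of circle equations eliminates x²+y² and gives linear equations (the radical axes):
215.4 x + 20.4 y = 4292.75
38.4 x − 132.4 y = -4158.75
Solving the 2×2 system: x ≈ 16.5, y ≈ 36.2 km.
Check against STA-01 (with the unrounded x, y): √((x + 27.7)²+(y − 28.3)²) = 44.90 ≈ 44.90 km. ✓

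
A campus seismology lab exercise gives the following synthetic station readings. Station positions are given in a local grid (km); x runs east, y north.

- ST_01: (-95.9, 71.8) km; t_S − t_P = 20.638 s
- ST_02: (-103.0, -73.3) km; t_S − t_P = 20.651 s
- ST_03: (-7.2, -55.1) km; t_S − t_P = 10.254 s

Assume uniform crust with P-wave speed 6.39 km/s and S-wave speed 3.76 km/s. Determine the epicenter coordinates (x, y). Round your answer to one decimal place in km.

Distance from S−P lag: d = Δt · v_P v_S / (v_P − v_S) = Δt · (6.39·3.76)/(6.39−3.76) ≈ 9.1355·Δt.
So d_ST_01 = 188.54, d_ST_02 = 188.66, d_ST_03 = 93.68 km.
Circle about each station: (x + 95.9)² + (y − 71.8)² = 188.54²; (x + 103.0)² + (y + 73.3)² = 188.66²; (x + 7.2)² + (y + 55.1)² = 93.68².
Subtracting pairs of circle equations eliminates x²+y² and gives linear equations (the radical axes):
-14.2 x − 290.2 y = 1584.58
177.4 x − 253.8 y = 15507.19
Solving the 2×2 system: x ≈ 74.4, y ≈ -9.1 km.
Check against ST_01 (with the unrounded x, y): √((x + 95.9)²+(y − 71.8)²) = 188.53 ≈ 188.54 km. ✓

74.4 km east, -9.1 km north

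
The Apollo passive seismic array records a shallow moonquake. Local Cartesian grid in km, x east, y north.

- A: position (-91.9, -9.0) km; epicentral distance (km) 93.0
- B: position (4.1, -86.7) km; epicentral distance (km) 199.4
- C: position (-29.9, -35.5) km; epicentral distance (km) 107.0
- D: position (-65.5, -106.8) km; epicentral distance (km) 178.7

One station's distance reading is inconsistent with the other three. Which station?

Solve using three stations at a time. Using A, C, D (subtract circle equations pairwise → linear system) gives (x, y) ≈ (-43.8, 70.6).
Distances from that point to each station vs reported:
  A: calculated 93.0 vs reported 93.0 → residual 0.0 km
  B: calculated 164.4 vs reported 199.4 → residual 35.0 km
  C: calculated 107.0 vs reported 107.0 → residual 0.0 km
  D: calculated 178.7 vs reported 178.7 → residual 0.0 km
A, C, D are mutually consistent (residuals ≈ 0); B is off by 35.0 km.

B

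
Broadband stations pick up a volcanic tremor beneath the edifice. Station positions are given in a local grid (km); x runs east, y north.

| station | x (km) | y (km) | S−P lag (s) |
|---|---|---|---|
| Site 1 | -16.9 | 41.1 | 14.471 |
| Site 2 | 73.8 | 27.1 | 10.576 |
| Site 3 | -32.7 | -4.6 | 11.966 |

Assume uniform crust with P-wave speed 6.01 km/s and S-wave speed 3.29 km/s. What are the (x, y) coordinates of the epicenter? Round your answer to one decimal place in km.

Distance from S−P lag: d = Δt · v_P v_S / (v_P − v_S) = Δt · (6.01·3.29)/(6.01−3.29) ≈ 7.2694·Δt.
So d_Site 1 = 105.20, d_Site 2 = 76.88, d_Site 3 = 86.99 km.
Circle about each station: (x + 16.9)² + (y − 41.1)² = 105.20²; (x − 73.8)² + (y − 27.1)² = 76.88²; (x + 32.7)² + (y + 4.6)² = 86.99².
Subtracting the Site 1 equation from the Site 2 and Site 3 equations removes the quadratic terms:
181.4 x − 28.0 y = 9362.54
-31.6 x − 91.4 y = 2615.41
Solving the 2×2 system: x ≈ 44.8, y ≈ -44.1 km.

x ≈ 44.8 km, y ≈ -44.1 km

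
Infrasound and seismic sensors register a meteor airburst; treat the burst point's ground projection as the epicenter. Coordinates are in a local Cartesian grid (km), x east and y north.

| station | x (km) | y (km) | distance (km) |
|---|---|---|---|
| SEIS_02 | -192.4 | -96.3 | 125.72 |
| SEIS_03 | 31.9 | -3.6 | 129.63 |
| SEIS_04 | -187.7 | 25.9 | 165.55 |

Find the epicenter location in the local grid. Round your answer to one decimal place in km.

x ≈ -67.0 km, y ≈ -87.4 km

Circle about each station: (x + 192.4)² + (y + 96.3)² = 125.72²; (x − 31.9)² + (y + 3.6)² = 129.63²; (x + 187.7)² + (y − 25.9)² = 165.55².
Subtracting the SEIS_02 equation from the SEIS_03 and SEIS_04 equations removes the quadratic terms:
448.6 x + 185.4 y = -46259.30
9.4 x + 244.4 y = -21990.63
Solving the 2×2 system: x ≈ -67.0, y ≈ -87.4 km.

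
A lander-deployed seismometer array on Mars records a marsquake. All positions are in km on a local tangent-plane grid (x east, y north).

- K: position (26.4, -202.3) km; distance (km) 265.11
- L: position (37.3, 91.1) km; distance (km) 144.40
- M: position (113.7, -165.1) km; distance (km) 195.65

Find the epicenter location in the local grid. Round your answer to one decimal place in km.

Circle about each station: (x − 26.4)² + (y + 202.3)² = 265.11²; (x − 37.3)² + (y − 91.1)² = 144.40²; (x − 113.7)² + (y + 165.1)² = 195.65².
Subtracting the K equation from the L and M equations removes the quadratic terms:
21.8 x + 586.8 y = 17500.20
174.6 x + 74.4 y = 30567.84
Solving the 2×2 system: x ≈ 165.0, y ≈ 23.7 km.

x ≈ 165.0 km, y ≈ 23.7 km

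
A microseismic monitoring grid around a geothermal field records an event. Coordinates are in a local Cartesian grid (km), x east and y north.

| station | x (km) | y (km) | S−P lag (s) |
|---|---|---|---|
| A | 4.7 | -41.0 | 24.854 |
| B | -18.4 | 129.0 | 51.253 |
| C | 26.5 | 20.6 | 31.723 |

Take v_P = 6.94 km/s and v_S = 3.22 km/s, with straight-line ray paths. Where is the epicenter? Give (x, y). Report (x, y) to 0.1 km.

Distance from S−P lag: d = Δt · v_P v_S / (v_P − v_S) = Δt · (6.94·3.22)/(6.94−3.22) ≈ 6.0072·Δt.
So d_A = 149.30, d_B = 307.89, d_C = 190.57 km.
Circle about each station: (x − 4.7)² + (y + 41.0)² = 149.30²; (x + 18.4)² + (y − 129.0)² = 307.89²; (x − 26.5)² + (y − 20.6)² = 190.57².
Subtracting the A equation from the B and C equations removes the quadratic terms:
-46.2 x + 340.0 y = -57229.29
43.6 x + 123.2 y = -14602.91
Solving the 2×2 system: x ≈ 101.7, y ≈ -154.5 km.
Check against A (with the unrounded x, y): √((x − 4.7)²+(y + 41.0)²) = 149.28 ≈ 149.30 km. ✓

(101.7, -154.5)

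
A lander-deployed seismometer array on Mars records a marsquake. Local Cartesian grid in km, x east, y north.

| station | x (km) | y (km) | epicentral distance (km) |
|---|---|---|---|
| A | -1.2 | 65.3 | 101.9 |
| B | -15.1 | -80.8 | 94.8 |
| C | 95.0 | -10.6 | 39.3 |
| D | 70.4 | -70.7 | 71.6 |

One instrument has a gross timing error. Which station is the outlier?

Solve using three stations at a time. Using A, B, C (subtract circle equations pairwise → linear system) gives (x, y) ≈ (56.5, -18.7).
Distances from that point to each station vs reported:
  A: calculated 101.9 vs reported 101.9 → residual 0.0 km
  B: calculated 94.8 vs reported 94.8 → residual 0.0 km
  C: calculated 39.3 vs reported 39.3 → residual 0.0 km
  D: calculated 53.8 vs reported 71.6 → residual 17.8 km
A, B, C are mutually consistent (residuals ≈ 0); D is off by 17.8 km.

D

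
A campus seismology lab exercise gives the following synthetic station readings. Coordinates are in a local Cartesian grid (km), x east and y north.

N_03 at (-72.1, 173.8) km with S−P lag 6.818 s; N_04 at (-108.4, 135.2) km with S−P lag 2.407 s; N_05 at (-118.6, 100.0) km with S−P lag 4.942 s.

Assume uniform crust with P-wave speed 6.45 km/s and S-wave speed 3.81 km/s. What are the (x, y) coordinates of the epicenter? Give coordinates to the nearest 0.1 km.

(-128.6, 144.9)

Distance from S−P lag: d = Δt · v_P v_S / (v_P − v_S) = Δt · (6.45·3.81)/(6.45−3.81) ≈ 9.3085·Δt.
So d_N_03 = 63.47, d_N_04 = 22.41, d_N_05 = 46.00 km.
Circle about each station: (x + 72.1)² + (y − 173.8)² = 63.47²; (x + 108.4)² + (y − 135.2)² = 22.41²; (x + 118.6)² + (y − 100.0)² = 46.00².
Subtracting the N_03 equation from the N_04 and N_05 equations removes the quadratic terms:
-72.6 x − 77.2 y = -1849.02
-93.0 x − 147.6 y = -9426.45
Solving the 2×2 system: x ≈ -128.6, y ≈ 144.9 km.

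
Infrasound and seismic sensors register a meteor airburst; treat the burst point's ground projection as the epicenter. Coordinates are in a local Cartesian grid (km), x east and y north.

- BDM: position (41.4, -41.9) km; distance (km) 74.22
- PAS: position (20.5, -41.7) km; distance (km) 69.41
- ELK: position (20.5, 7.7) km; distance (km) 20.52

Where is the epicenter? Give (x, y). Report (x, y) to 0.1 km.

15.1 km east, 27.5 km north

Circle about each station: (x − 41.4)² + (y + 41.9)² = 74.22²; (x − 20.5)² + (y + 41.7)² = 69.41²; (x − 20.5)² + (y − 7.7)² = 20.52².
Subtracting pairs of circle equations eliminates x²+y² and gives linear equations (the radical axes):
-41.8 x + 0.4 y = -619.57
-41.8 x + 99.2 y = 2097.51
Solving the 2×2 system: x ≈ 15.1, y ≈ 27.5 km.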